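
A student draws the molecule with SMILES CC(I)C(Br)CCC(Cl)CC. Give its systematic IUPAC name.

3-bromo-6-chloro-2-iodooctane

The parent chain contains 8 carbons (octane).
The numbering direction is chosen so that the substituent locant set {2,3,6} is lower than {3,6,7} at the first point of difference.
With this numbering: a bromo group at C-3; a chloro group at C-6; an iodo group at C-2.
Substituent prefixes are cited in alphabetical order (multiplying prefixes like di-/tri- are ignored for ordering).
The name is 3-bromo-6-chloro-2-iodooctane.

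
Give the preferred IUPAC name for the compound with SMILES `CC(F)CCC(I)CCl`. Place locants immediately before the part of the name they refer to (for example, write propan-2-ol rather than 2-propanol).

The parent chain contains 6 carbons (hexane).
Choose the numbering such that the substituent locant set {1,2,5} is lower than {2,5,6} at the first point of difference.
That gives a chloro group at C-1; a fluoro group at C-5; an iodo group at C-2.
Prefixes are listed alphabetically: chloro, fluoro, iodo.
The name is 1-chloro-5-fluoro-2-iodohexane.

1-chloro-5-fluoro-2-iodohexane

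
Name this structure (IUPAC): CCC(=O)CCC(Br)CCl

6-bromo-7-chloroheptan-3-one

Counting along the main chain through the carbonyl gives 7 carbons: the parent is heptane.
A ketone (C=O on an internal carbon) is the principal characteristic group, giving the suffix -one.
Number the chain so that numbering from this end puts the carbonyl group at C-3 rather than C-5.
With this numbering: the carbonyl at C-3; a bromo group at C-6; a chloro group at C-7.
Substituent prefixes are cited in alphabetical order (multiplying prefixes like di-/tri- are ignored for ordering).
Assembling the pieces gives 6-bromo-7-chloroheptan-3-one.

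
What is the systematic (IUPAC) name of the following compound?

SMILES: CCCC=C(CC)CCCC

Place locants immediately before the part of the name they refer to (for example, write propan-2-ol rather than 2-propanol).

5-ethylnon-4-ene

The longest carbon chain that includes the multiple bond has 9 carbons, so the parent hydride is nonane.
There is one C=C double bond, indicated by the ending -ene.
Choose the numbering such that numbering from this end puts the double bond at C-4 rather than C-5.
That gives the double bond between C-4 and C-5; an ethyl group at C-5.
Assembling the pieces gives 5-ethylnon-4-ene.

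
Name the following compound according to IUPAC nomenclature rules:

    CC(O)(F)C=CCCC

2-fluorohept-3-en-2-ol

Counting along the main chain through the –OH group and the multiple bond gives 7 carbons: the parent is heptane.
The principal characteristic group is an alcohol (–OH), named with the suffix -ol.
The chain contains a C=C double bond, so the unsaturation ending is -ene.
The numbering direction is chosen so that numbering from this end puts the hydroxyl group at C-2 rather than C-6.
With this numbering: the hydroxyl at C-2; the double bond between C-3 and C-4; a fluoro group at C-2.
Assembling the pieces gives 2-fluorohept-3-en-2-ol.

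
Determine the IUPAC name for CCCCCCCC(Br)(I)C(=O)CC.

4-bromo-4-iodoundecan-3-one

Counting along the main chain through the carbonyl gives 11 carbons: the parent is undecane.
The highest-priority functional group is a ketone (C=O on an internal carbon), so the name ends in -one.
Number the chain so that numbering from this end puts the carbonyl group at C-3 rather than C-9.
With this numbering: the carbonyl at C-3; a bromo group at C-4; an iodo group at C-4.
The substituents are ordered alphabetically, ignoring any di-/tri- multipliers.
Assembling the pieces gives 4-bromo-4-iodoundecan-3-one.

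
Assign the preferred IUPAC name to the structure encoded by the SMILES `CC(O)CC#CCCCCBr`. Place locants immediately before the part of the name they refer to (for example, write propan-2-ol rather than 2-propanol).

The longest carbon chain that includes the –OH group and the multiple bond has 9 carbons, so the parent hydride is nonane.
The highest-priority functional group is an alcohol (–OH), so the name ends in -ol.
There is one C≡C triple bond, indicated by the ending -yne.
Choose the numbering such that numbering from this end puts the hydroxyl group at C-2 rather than C-8.
This places the hydroxyl at C-2; the triple bond between C-4 and C-5; a bromo group at C-9.
Assembling the pieces gives 9-bromonon-4-yn-2-ol.

9-bromonon-4-yn-2-ol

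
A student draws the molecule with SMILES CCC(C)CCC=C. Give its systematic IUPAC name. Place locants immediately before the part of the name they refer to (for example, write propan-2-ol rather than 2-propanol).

5-methylhept-1-ene

The longest chain bearing the multiple bond is 7 carbons long (heptane).
The chain contains a C=C double bond, so the unsaturation ending is -ene.
Choose the numbering such that numbering from this end puts the double bond at C-1 rather than C-6.
This places the double bond between C-1 and C-2; a methyl group at C-5.
Assembling the pieces gives 5-methylhept-1-ene.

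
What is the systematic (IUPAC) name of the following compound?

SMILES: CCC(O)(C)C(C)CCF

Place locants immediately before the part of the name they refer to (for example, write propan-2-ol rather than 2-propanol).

The longest chain bearing the –OH group is 6 carbons long (hexane).
The principal characteristic group is an alcohol (–OH), named with the suffix -ol.
Choose the numbering such that numbering from this end puts the hydroxyl group at C-3 rather than C-4.
That gives the hydroxyl at C-3; a fluoro group at C-6; methyl groups at C-3 and C-4.
The substituents are ordered alphabetically, ignoring any di-/tri- multipliers.
Putting it together: 6-fluoro-3,4-dimethylhexan-3-ol.

6-fluoro-3,4-dimethylhexan-3-ol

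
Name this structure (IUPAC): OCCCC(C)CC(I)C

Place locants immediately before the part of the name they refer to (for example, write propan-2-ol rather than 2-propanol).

The longest carbon chain that includes the –OH group has 7 carbons, so the parent hydride is heptane.
The highest-priority functional group is an alcohol (–OH), so the name ends in -ol.
Choose the numbering such that numbering from this end puts the hydroxyl group at C-1 rather than C-7.
With this numbering: the hydroxyl at C-1; an iodo group at C-6; a methyl group at C-4.
Substituent prefixes are cited in alphabetical order (multiplying prefixes like di-/tri- are ignored for ordering).
Assembling the pieces gives 6-iodo-4-methylheptan-1-ol.

6-iodo-4-methylheptan-1-ol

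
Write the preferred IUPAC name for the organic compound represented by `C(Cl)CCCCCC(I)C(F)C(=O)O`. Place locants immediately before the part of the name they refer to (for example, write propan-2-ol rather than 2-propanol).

9-chloro-2-fluoro-3-iodononanoic acid

Counting along the main chain through the –COOH group gives 9 carbons: the parent is nonane.
A carboxylic acid (terminal –COOH) is the principal characteristic group, giving the suffix -oic acid.
Choose the numbering such that the carboxylic acid carbon is C-1 by definition.
With this numbering: a chloro group at C-9; a fluoro group at C-2; an iodo group at C-3.
The substituents are ordered alphabetically, ignoring any di-/tri- multipliers.
The name is 9-chloro-2-fluoro-3-iodononanoic acid.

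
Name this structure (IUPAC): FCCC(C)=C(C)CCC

1-fluoro-3,4-dimethylhept-3-ene

The longest chain bearing the multiple bond is 7 carbons long (heptane).
A C=C double bond in the chain gives the infix -ene-.
Choose the numbering such that numbering from this end puts the double bond at C-3 rather than C-4.
With this numbering: the double bond between C-3 and C-4; a fluoro group at C-1; methyl groups at C-3 and C-4.
Prefixes are listed alphabetically: fluoro, methyl.
The name is 1-fluoro-3,4-dimethylhept-3-ene.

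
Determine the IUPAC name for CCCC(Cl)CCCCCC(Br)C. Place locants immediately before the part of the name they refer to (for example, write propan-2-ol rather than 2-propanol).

2-bromo-8-chloroundecane

The parent chain contains 11 carbons (undecane).
Number the chain so that the substituent locant set {2,8} is lower than {4,10} at the first point of difference.
That gives a bromo group at C-2; a chloro group at C-8.
Substituent prefixes are cited in alphabetical order (multiplying prefixes like di-/tri- are ignored for ordering).
Assembling the pieces gives 2-bromo-8-chloroundecane.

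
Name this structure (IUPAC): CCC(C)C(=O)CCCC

3-methyloctan-4-one

The longest carbon chain that includes the carbonyl has 8 carbons, so the parent hydride is octane.
The highest-priority functional group is a ketone (C=O on an internal carbon), so the name ends in -one.
The numbering direction is chosen so that numbering from this end puts the carbonyl group at C-4 rather than C-5.
This places the carbonyl at C-4; a methyl group at C-3.
The name is 3-methyloctan-4-one.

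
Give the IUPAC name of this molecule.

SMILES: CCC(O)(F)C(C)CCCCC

Counting along the main chain through the –OH group gives 9 carbons: the parent is nonane.
The highest-priority functional group is an alcohol (–OH), so the name ends in -ol.
Choose the numbering such that numbering from this end puts the hydroxyl group at C-3 rather than C-7.
With this numbering: the hydroxyl at C-3; a fluoro group at C-3; a methyl group at C-4.
The substituents are ordered alphabetically, ignoring any di-/tri- multipliers.
Assembling the pieces gives 3-fluoro-4-methylnonan-3-ol.

3-fluoro-4-methylnonan-3-ol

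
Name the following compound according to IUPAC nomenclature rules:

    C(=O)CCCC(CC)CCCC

The longest carbon chain that includes the –CHO group has 9 carbons, so the parent hydride is nonane.
The highest-priority functional group is an aldehyde (terminal –CHO), so the name ends in -al.
The numbering direction is chosen so that the aldehyde carbon is C-1 by definition.
This places an ethyl group at C-5.
The name is 5-ethylnonanal.

5-ethylnonanal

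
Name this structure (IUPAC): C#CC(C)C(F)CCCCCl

8-chloro-4-fluoro-3-methyloct-1-yne

The longest carbon chain that includes the multiple bond has 8 carbons, so the parent hydride is octane.
A C≡C triple bond in the chain gives the infix -yne-.
The numbering direction is chosen so that numbering from this end puts the triple bond at C-1 rather than C-7.
With this numbering: the triple bond between C-1 and C-2; a chloro group at C-8; a fluoro group at C-4; a methyl group at C-3.
Substituent prefixes are cited in alphabetical order (multiplying prefixes like di-/tri- are ignored for ordering).
Putting it together: 8-chloro-4-fluoro-3-methyloct-1-yne.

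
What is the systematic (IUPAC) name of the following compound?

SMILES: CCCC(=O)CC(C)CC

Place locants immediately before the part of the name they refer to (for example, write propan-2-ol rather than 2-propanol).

The longest chain bearing the carbonyl is 8 carbons long (octane).
A ketone (C=O on an internal carbon) is the principal characteristic group, giving the suffix -one.
Choose the numbering such that numbering from this end puts the carbonyl group at C-4 rather than C-5.
That gives the carbonyl at C-4; a methyl group at C-6.
The name is 6-methyloctan-4-one.

6-methyloctan-4-one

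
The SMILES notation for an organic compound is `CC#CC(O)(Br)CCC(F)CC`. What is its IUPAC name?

The longest chain bearing the –OH group and the multiple bond is 9 carbons long (nonane).
The highest-priority functional group is an alcohol (–OH), so the name ends in -ol.
There is one C≡C triple bond, indicated by the ending -yne.
The numbering direction is chosen so that numbering from this end puts the hydroxyl group at C-4 rather than C-6.
This places the hydroxyl at C-4; the triple bond between C-2 and C-3; a bromo group at C-4; a fluoro group at C-7.
Substituent prefixes are cited in alphabetical order (multiplying prefixes like di-/tri- are ignored for ordering).
Putting it together: 4-bromo-7-fluoronon-2-yn-4-ol.

4-bromo-7-fluoronon-2-yn-4-ol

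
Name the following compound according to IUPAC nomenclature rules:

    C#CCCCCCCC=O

Counting along the main chain through the –CHO group and the multiple bond gives 9 carbons: the parent is nonane.
The principal characteristic group is an aldehyde (terminal –CHO), named with the suffix -al.
The chain contains a C≡C triple bond, so the unsaturation ending is -yne.
The numbering direction is chosen so that the aldehyde carbon is C-1 by definition.
With this numbering: the triple bond between C-8 and C-9.
Assembling the pieces gives non-8-ynal.

non-8-ynal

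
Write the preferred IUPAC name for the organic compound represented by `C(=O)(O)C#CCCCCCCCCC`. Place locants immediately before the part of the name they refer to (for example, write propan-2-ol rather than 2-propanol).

The longest chain bearing the –COOH group and the multiple bond is 12 carbons long (dodecane).
A carboxylic acid (terminal –COOH) is the principal characteristic group, giving the suffix -oic acid.
The chain contains a C≡C triple bond, so the unsaturation ending is -yne.
The numbering direction is chosen so that the carboxylic acid carbon is C-1 by definition.
With this numbering: the triple bond between C-2 and C-3.
The name is dodec-2-ynoic acid.

dodec-2-ynoic acid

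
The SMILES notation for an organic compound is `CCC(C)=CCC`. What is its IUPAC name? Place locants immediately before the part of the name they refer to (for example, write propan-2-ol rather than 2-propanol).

3-methylhex-3-ene

The longest carbon chain that includes the multiple bond has 6 carbons, so the parent hydride is hexane.
A C=C double bond in the chain gives the infix -ene-.
The numbering direction is chosen so that the substituent locant set {3} is lower than {4} at the first point of difference.
With this numbering: the double bond between C-3 and C-4; a methyl group at C-3.
Putting it together: 3-methylhex-3-ene.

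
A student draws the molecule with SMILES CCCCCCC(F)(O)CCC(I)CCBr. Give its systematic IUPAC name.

Counting along the main chain through the –OH group gives 12 carbons: the parent is dodecane.
The highest-priority functional group is an alcohol (–OH), so the name ends in -ol.
Number the chain so that numbering from this end puts the hydroxyl group at C-6 rather than C-7.
That gives the hydroxyl at C-6; a bromo group at C-1; a fluoro group at C-6; an iodo group at C-3.
Prefixes are listed alphabetically: bromo, fluoro, iodo.
The name is 1-bromo-6-fluoro-3-iodododecan-6-ol.

1-bromo-6-fluoro-3-iodododecan-6-ol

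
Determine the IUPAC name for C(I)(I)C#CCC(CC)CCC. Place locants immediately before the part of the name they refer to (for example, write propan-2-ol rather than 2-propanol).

5-ethyl-1,1-diiodooct-2-yne

The longest carbon chain that includes the multiple bond has 8 carbons, so the parent hydride is octane.
The chain contains a C≡C triple bond, so the unsaturation ending is -yne.
Choose the numbering such that numbering from this end puts the triple bond at C-2 rather than C-6.
This places the triple bond between C-2 and C-3; an ethyl group at C-5; two iodo groups at C-1.
The substituents are ordered alphabetically, ignoring any di-/tri- multipliers.
The name is 5-ethyl-1,1-diiodooct-2-yne.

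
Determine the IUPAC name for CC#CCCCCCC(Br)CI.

The longest chain bearing the multiple bond is 10 carbons long (decane).
The chain contains a C≡C triple bond, so the unsaturation ending is -yne.
Choose the numbering such that numbering from this end puts the triple bond at C-2 rather than C-8.
With this numbering: the triple bond between C-2 and C-3; a bromo group at C-9; an iodo group at C-10.
The substituents are ordered alphabetically, ignoring any di-/tri- multipliers.
Putting it together: 9-bromo-10-iododec-2-yne.

9-bromo-10-iododec-2-yne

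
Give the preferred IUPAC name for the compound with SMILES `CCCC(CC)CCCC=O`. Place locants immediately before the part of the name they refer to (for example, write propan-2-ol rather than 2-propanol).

5-ethyloctanal

The longest carbon chain that includes the –CHO group has 8 carbons, so the parent hydride is octane.
The principal characteristic group is an aldehyde (terminal –CHO), named with the suffix -al.
The numbering direction is chosen so that the aldehyde carbon is C-1 by definition.
This places an ethyl group at C-5.
Assembling the pieces gives 5-ethyloctanal.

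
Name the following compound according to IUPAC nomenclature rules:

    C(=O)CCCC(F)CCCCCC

5-fluoroundecanal

The longest carbon chain that includes the –CHO group has 11 carbons, so the parent hydride is undecane.
The highest-priority functional group is an aldehyde (terminal –CHO), so the name ends in -al.
Choose the numbering such that the aldehyde carbon is C-1 by definition.
With this numbering: a fluoro group at C-5.
The name is 5-fluoroundecanal.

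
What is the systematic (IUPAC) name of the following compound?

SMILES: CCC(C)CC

3-methylpentane

The longest carbon chain is 5 atoms: the parent is pentane.
Numbering from either end gives identical locants here.
With this numbering: a methyl group at C-3.
The name is 3-methylpentane.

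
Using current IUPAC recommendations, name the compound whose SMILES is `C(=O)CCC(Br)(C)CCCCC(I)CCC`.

4-bromo-9-iodo-4-methyldodecanal

Counting along the main chain through the –CHO group gives 12 carbons: the parent is dodecane.
An aldehyde (terminal –CHO) is the principal characteristic group, giving the suffix -al.
Choose the numbering such that the aldehyde carbon is C-1 by definition.
This places a bromo group at C-4; an iodo group at C-9; a methyl group at C-4.
Substituent prefixes are cited in alphabetical order (multiplying prefixes like di-/tri- are ignored for ordering).
The name is 4-bromo-9-iodo-4-methyldodecanal.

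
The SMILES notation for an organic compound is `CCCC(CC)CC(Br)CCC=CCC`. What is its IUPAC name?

7-bromo-9-ethyldodec-3-ene

Counting along the main chain through the multiple bond gives 12 carbons: the parent is dodecane.
The chain contains a C=C double bond, so the unsaturation ending is -ene.
The numbering direction is chosen so that numbering from this end puts the double bond at C-3 rather than C-9.
That gives the double bond between C-3 and C-4; a bromo group at C-7; an ethyl group at C-9.
Prefixes are listed alphabetically: bromo, ethyl.
Assembling the pieces gives 7-bromo-9-ethyldodec-3-ene.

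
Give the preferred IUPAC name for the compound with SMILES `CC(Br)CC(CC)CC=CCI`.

The longest chain bearing the multiple bond is 8 carbons long (octane).
A C=C double bond in the chain gives the infix -ene-.
Choose the numbering such that numbering from this end puts the double bond at C-2 rather than C-6.
With this numbering: the double bond between C-2 and C-3; a bromo group at C-7; an ethyl group at C-5; an iodo group at C-1.
The substituents are ordered alphabetically, ignoring any di-/tri- multipliers.
The name is 7-bromo-5-ethyl-1-iodooct-2-ene.

7-bromo-5-ethyl-1-iodooct-2-ene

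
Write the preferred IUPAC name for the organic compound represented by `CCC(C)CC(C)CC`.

The longest carbon chain is 7 atoms: the parent is heptane.
Both numbering directions give the same locant set; either may be used.
This places methyl groups at C-3 and C-5.
Putting it together: 3,5-dimethylheptane.

3,5-dimethylheptane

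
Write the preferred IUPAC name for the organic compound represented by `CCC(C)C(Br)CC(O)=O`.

3-bromo-4-methylhexanoic acid

Counting along the main chain through the –COOH group gives 6 carbons: the parent is hexane.
A carboxylic acid (terminal –COOH) is the principal characteristic group, giving the suffix -oic acid.
Choose the numbering such that the carboxylic acid carbon is C-1 by definition.
With this numbering: a bromo group at C-3; a methyl group at C-4.
The substituents are ordered alphabetically, ignoring any di-/tri- multipliers.
Putting it together: 3-bromo-4-methylhexanoic acid.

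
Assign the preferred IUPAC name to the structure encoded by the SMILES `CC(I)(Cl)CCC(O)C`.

The longest chain bearing the –OH group is 6 carbons long (hexane).
An alcohol (–OH) is the principal characteristic group, giving the suffix -ol.
The numbering direction is chosen so that numbering from this end puts the hydroxyl group at C-2 rather than C-5.
This places the hydroxyl at C-2; a chloro group at C-5; an iodo group at C-5.
Substituent prefixes are cited in alphabetical order (multiplying prefixes like di-/tri- are ignored for ordering).
The name is 5-chloro-5-iodohexan-2-ol.

5-chloro-5-iodohexan-2-ol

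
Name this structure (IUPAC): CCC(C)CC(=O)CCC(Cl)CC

8-chloro-3-methyldecan-5-one

The longest chain bearing the carbonyl is 10 carbons long (decane).
The highest-priority functional group is a ketone (C=O on an internal carbon), so the name ends in -one.
Choose the numbering such that numbering from this end puts the carbonyl group at C-5 rather than C-6.
This places the carbonyl at C-5; a chloro group at C-8; a methyl group at C-3.
Substituent prefixes are cited in alphabetical order (multiplying prefixes like di-/tri- are ignored for ordering).
The name is 8-chloro-3-methyldecan-5-one.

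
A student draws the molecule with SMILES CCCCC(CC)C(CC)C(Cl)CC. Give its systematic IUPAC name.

3-chloro-4,5-diethylnonane

The parent chain contains 9 carbons (nonane).
Choose the numbering such that the substituent locant set {3,4,5} is lower than {5,6,7} at the first point of difference.
This places a chloro group at C-3; ethyl groups at C-4 and C-5.
Substituent prefixes are cited in alphabetical order (multiplying prefixes like di-/tri- are ignored for ordering).
Putting it together: 3-chloro-4,5-diethylnonane.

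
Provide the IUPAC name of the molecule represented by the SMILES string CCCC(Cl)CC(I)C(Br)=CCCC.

5-bromo-8-chloro-6-iodoundec-4-ene

The longest carbon chain that includes the multiple bond has 11 carbons, so the parent hydride is undecane.
There is one C=C double bond, indicated by the ending -ene.
Choose the numbering such that numbering from this end puts the double bond at C-4 rather than C-7.
With this numbering: the double bond between C-4 and C-5; a bromo group at C-5; a chloro group at C-8; an iodo group at C-6.
Substituent prefixes are cited in alphabetical order (multiplying prefixes like di-/tri- are ignored for ordering).
Putting it together: 5-bromo-8-chloro-6-iodoundec-4-ene.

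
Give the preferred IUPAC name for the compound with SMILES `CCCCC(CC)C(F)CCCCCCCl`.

1-chloro-8-ethyl-7-fluorododecane

The parent chain contains 12 carbons (dodecane).
Choose the numbering such that the substituent locant set {1,7,8} is lower than {5,6,12} at the first point of difference.
With this numbering: a chloro group at C-1; an ethyl group at C-8; a fluoro group at C-7.
Prefixes are listed alphabetically: chloro, ethyl, fluoro.
Assembling the pieces gives 1-chloro-8-ethyl-7-fluorododecane.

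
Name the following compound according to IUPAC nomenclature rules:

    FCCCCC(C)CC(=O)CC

Counting along the main chain through the carbonyl gives 9 carbons: the parent is nonane.
The principal characteristic group is a ketone (C=O on an internal carbon), named with the suffix -one.
The numbering direction is chosen so that numbering from this end puts the carbonyl group at C-3 rather than C-7.
With this numbering: the carbonyl at C-3; a fluoro group at C-9; a methyl group at C-5.
Substituent prefixes are cited in alphabetical order (multiplying prefixes like di-/tri- are ignored for ordering).
The name is 9-fluoro-5-methylnonan-3-one.

9-fluoro-5-methylnonan-3-one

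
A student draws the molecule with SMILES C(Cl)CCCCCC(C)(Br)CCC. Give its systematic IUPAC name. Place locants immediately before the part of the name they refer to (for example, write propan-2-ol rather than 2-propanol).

7-bromo-1-chloro-7-methyldecane

The longest continuous carbon chain has 10 atoms, so the parent hydride is decane.
The numbering direction is chosen so that the substituent locant set {1,7,7} is lower than {4,4,10} at the first point of difference.
This places a bromo group at C-7; a chloro group at C-1; a methyl group at C-7.
The substituents are ordered alphabetically, ignoring any di-/tri- multipliers.
The name is 7-bromo-1-chloro-7-methyldecane.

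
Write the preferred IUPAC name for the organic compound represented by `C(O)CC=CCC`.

The longest chain bearing the –OH group and the multiple bond is 6 carbons long (hexane).
The highest-priority functional group is an alcohol (–OH), so the name ends in -ol.
A C=C double bond in the chain gives the infix -ene-.
The numbering direction is chosen so that numbering from this end puts the hydroxyl group at C-1 rather than C-6.
This places the hydroxyl at C-1; the double bond between C-3 and C-4.
Putting it together: hex-3-en-1-ol.

hex-3-en-1-ol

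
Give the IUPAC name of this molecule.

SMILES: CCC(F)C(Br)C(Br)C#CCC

Counting along the main chain through the multiple bond gives 9 carbons: the parent is nonane.
A C≡C triple bond in the chain gives the infix -yne-.
The numbering direction is chosen so that numbering from this end puts the triple bond at C-3 rather than C-6.
This places the triple bond between C-3 and C-4; bromo groups at C-5 and C-6; a fluoro group at C-7.
The substituents are ordered alphabetically, ignoring any di-/tri- multipliers.
Assembling the pieces gives 5,6-dibromo-7-fluoronon-3-yne.

5,6-dibromo-7-fluoronon-3-yne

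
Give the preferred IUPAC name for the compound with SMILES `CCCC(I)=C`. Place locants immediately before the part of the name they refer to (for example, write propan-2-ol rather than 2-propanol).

The longest chain bearing the multiple bond is 5 carbons long (pentane).
There is one C=C double bond, indicated by the ending -ene.
The numbering direction is chosen so that numbering from this end puts the double bond at C-1 rather than C-4.
With this numbering: the double bond between C-1 and C-2; an iodo group at C-2.
Assembling the pieces gives 2-iodopent-1-ene.

2-iodopent-1-ene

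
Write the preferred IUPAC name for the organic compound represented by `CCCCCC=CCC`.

The longest chain bearing the multiple bond is 9 carbons long (nonane).
A C=C double bond in the chain gives the infix -ene-.
Number the chain so that numbering from this end puts the double bond at C-3 rather than C-6.
This places the double bond between C-3 and C-4.
Assembling the pieces gives non-3-ene.

non-3-ene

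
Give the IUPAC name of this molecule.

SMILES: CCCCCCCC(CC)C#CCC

The longest carbon chain that includes the multiple bond has 12 carbons, so the parent hydride is dodecane.
A C≡C triple bond in the chain gives the infix -yne-.
The numbering direction is chosen so that numbering from this end puts the triple bond at C-3 rather than C-9.
This places the triple bond between C-3 and C-4; an ethyl group at C-5.
Putting it together: 5-ethyldodec-3-yne.

5-ethyldodec-3-yne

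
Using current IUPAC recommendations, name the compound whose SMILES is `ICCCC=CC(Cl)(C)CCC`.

6-chloro-1-iodo-6-methylnon-4-ene

The longest carbon chain that includes the multiple bond has 9 carbons, so the parent hydride is nonane.
A C=C double bond in the chain gives the infix -ene-.
The numbering direction is chosen so that numbering from this end puts the double bond at C-4 rather than C-5.
This places the double bond between C-4 and C-5; a chloro group at C-6; an iodo group at C-1; a methyl group at C-6.
Substituent prefixes are cited in alphabetical order (multiplying prefixes like di-/tri- are ignored for ordering).
The name is 6-chloro-1-iodo-6-methylnon-4-ene.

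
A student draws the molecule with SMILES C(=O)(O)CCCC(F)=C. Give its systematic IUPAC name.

5-fluorohex-5-enoic acid

The longest chain bearing the –COOH group and the multiple bond is 6 carbons long (hexane).
A carboxylic acid (terminal –COOH) is the principal characteristic group, giving the suffix -oic acid.
A C=C double bond in the chain gives the infix -ene-.
Number the chain so that the carboxylic acid carbon is C-1 by definition.
That gives the double bond between C-5 and C-6; a fluoro group at C-5.
Putting it together: 5-fluorohex-5-enoic acid.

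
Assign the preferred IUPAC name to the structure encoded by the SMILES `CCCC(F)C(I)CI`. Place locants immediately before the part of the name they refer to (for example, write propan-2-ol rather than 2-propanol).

3-fluoro-1,2-diiodohexane

The parent chain contains 6 carbons (hexane).
The numbering direction is chosen so that the substituent locant set {1,2,3} is lower than {4,5,6} at the first point of difference.
This places a fluoro group at C-3; iodo groups at C-1 and C-2.
The substituents are ordered alphabetically, ignoring any di-/tri- multipliers.
Putting it together: 3-fluoro-1,2-diiodohexane.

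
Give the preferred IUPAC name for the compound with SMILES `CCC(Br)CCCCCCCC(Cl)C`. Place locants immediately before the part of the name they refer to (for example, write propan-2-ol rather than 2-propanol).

10-bromo-2-chlorododecane

The longest continuous carbon chain has 12 atoms, so the parent hydride is dodecane.
Choose the numbering such that the substituent locant set {2,10} is lower than {3,11} at the first point of difference.
With this numbering: a bromo group at C-10; a chloro group at C-2.
Prefixes are listed alphabetically: bromo, chloro.
Putting it together: 10-bromo-2-chlorododecane.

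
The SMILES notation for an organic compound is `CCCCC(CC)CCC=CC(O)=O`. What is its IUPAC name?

6-ethyldec-2-enoic acid

The longest carbon chain that includes the –COOH group and the multiple bond has 10 carbons, so the parent hydride is decane.
The highest-priority functional group is a carboxylic acid (terminal –COOH), so the name ends in -oic acid.
The chain contains a C=C double bond, so the unsaturation ending is -ene.
Choose the numbering such that the carboxylic acid carbon is C-1 by definition.
With this numbering: the double bond between C-2 and C-3; an ethyl group at C-6.
Assembling the pieces gives 6-ethyldec-2-enoic acid.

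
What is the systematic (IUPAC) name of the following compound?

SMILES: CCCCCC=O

The longest chain bearing the –CHO group is 6 carbons long (hexane).
An aldehyde (terminal –CHO) is the principal characteristic group, giving the suffix -al.
Choose the numbering such that the aldehyde carbon is C-1 by definition.
The name is hexanal.

hexanal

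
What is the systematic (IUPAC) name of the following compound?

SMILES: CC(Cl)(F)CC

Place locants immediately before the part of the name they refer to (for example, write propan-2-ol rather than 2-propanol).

The parent chain contains 4 carbons (butane).
Choose the numbering such that the substituent locant set {2,2} is lower than {3,3} at the first point of difference.
With this numbering: a chloro group at C-2; a fluoro group at C-2.
The substituents are ordered alphabetically, ignoring any di-/tri- multipliers.
Putting it together: 2-chloro-2-fluorobutane.

2-chloro-2-fluorobutane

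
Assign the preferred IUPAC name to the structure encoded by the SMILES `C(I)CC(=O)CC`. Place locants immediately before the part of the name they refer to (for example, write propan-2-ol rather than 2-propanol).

The longest chain bearing the carbonyl is 5 carbons long (pentane).
The highest-priority functional group is a ketone (C=O on an internal carbon), so the name ends in -one.
The numbering direction is chosen so that the substituent locant set {1} is lower than {5} at the first point of difference.
This places the carbonyl at C-3; an iodo group at C-1.
The name is 1-iodopentan-3-one.

1-iodopentan-3-one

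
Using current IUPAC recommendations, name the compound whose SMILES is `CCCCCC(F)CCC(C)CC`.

The longest continuous carbon chain has 11 atoms, so the parent hydride is undecane.
Number the chain so that the substituent locant set {3,6} is lower than {6,9} at the first point of difference.
This places a fluoro group at C-6; a methyl group at C-3.
The substituents are ordered alphabetically, ignoring any di-/tri- multipliers.
The name is 6-fluoro-3-methylundecane.

6-fluoro-3-methylundecane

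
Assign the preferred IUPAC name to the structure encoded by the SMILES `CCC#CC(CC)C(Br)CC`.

The longest chain bearing the multiple bond is 8 carbons long (octane).
There is one C≡C triple bond, indicated by the ending -yne.
Number the chain so that numbering from this end puts the triple bond at C-3 rather than C-5.
That gives the triple bond between C-3 and C-4; a bromo group at C-6; an ethyl group at C-5.
Substituent prefixes are cited in alphabetical order (multiplying prefixes like di-/tri- are ignored for ordering).
Assembling the pieces gives 6-bromo-5-ethyloct-3-yne.

6-bromo-5-ethyloct-3-yne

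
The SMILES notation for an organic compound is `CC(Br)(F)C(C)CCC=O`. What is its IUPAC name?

5-bromo-5-fluoro-4-methylhexanal

Counting along the main chain through the –CHO group gives 6 carbons: the parent is hexane.
The highest-priority functional group is an aldehyde (terminal –CHO), so the name ends in -al.
The numbering direction is chosen so that the aldehyde carbon is C-1 by definition.
That gives a bromo group at C-5; a fluoro group at C-5; a methyl group at C-4.
The substituents are ordered alphabetically, ignoring any di-/tri- multipliers.
The name is 5-bromo-5-fluoro-4-methylhexanal.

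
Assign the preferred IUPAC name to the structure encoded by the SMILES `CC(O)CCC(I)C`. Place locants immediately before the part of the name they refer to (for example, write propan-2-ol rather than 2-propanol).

5-iodohexan-2-ol

Counting along the main chain through the –OH group gives 6 carbons: the parent is hexane.
The highest-priority functional group is an alcohol (–OH), so the name ends in -ol.
The numbering direction is chosen so that numbering from this end puts the hydroxyl group at C-2 rather than C-5.
This places the hydroxyl at C-2; an iodo group at C-5.
Putting it together: 5-iodohexan-2-ol.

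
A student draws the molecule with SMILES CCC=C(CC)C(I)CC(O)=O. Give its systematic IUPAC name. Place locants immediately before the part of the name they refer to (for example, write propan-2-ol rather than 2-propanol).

4-ethyl-3-iodohept-4-enoic acid

The longest chain bearing the –COOH group and the multiple bond is 7 carbons long (heptane).
The highest-priority functional group is a carboxylic acid (terminal –COOH), so the name ends in -oic acid.
A C=C double bond in the chain gives the infix -ene-.
Choose the numbering such that the carboxylic acid carbon is C-1 by definition.
This places the double bond between C-4 and C-5; an ethyl group at C-4; an iodo group at C-3.
The substituents are ordered alphabetically, ignoring any di-/tri- multipliers.
Putting it together: 4-ethyl-3-iodohept-4-enoic acid.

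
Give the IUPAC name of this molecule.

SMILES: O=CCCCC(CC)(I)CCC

The longest chain bearing the –CHO group is 8 carbons long (octane).
The highest-priority functional group is an aldehyde (terminal –CHO), so the name ends in -al.
Choose the numbering such that the aldehyde carbon is C-1 by definition.
That gives an ethyl group at C-5; an iodo group at C-5.
Prefixes are listed alphabetically: ethyl, iodo.
The name is 5-ethyl-5-iodooctanal.

5-ethyl-5-iodooctanal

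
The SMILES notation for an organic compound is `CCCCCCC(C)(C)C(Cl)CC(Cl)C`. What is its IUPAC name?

2,4-dichloro-5,5-dimethylundecane

The longest carbon chain is 11 atoms: the parent is undecane.
Number the chain so that the substituent locant set {2,4,5,5} is lower than {7,7,8,10} at the first point of difference.
That gives chloro groups at C-2 and C-4; two methyl groups at C-5.
Substituent prefixes are cited in alphabetical order (multiplying prefixes like di-/tri- are ignored for ordering).
The name is 2,4-dichloro-5,5-dimethylundecane.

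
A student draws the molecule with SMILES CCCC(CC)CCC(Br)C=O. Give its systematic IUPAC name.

The longest chain bearing the –CHO group is 8 carbons long (octane).
The highest-priority functional group is an aldehyde (terminal –CHO), so the name ends in -al.
Choose the numbering such that the aldehyde carbon is C-1 by definition.
This places a bromo group at C-2; an ethyl group at C-5.
The substituents are ordered alphabetically, ignoring any di-/tri- multipliers.
Putting it together: 2-bromo-5-ethyloctanal.

2-bromo-5-ethyloctanal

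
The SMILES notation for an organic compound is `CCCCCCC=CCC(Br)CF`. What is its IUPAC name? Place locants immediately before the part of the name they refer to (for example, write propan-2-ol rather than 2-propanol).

The longest chain bearing the multiple bond is 11 carbons long (undecane).
There is one C=C double bond, indicated by the ending -ene.
The numbering direction is chosen so that numbering from this end puts the double bond at C-4 rather than C-7.
With this numbering: the double bond between C-4 and C-5; a bromo group at C-2; a fluoro group at C-1.
The substituents are ordered alphabetically, ignoring any di-/tri- multipliers.
Assembling the pieces gives 2-bromo-1-fluoroundec-4-ene.

2-bromo-1-fluoroundec-4-ene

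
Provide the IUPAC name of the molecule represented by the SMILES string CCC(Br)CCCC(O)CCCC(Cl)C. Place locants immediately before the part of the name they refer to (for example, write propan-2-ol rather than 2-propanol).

10-bromo-2-chlorododecan-6-ol

The longest chain bearing the –OH group is 12 carbons long (dodecane).
An alcohol (–OH) is the principal characteristic group, giving the suffix -ol.
The numbering direction is chosen so that numbering from this end puts the hydroxyl group at C-6 rather than C-7.
That gives the hydroxyl at C-6; a bromo group at C-10; a chloro group at C-2.
Substituent prefixes are cited in alphabetical order (multiplying prefixes like di-/tri- are ignored for ordering).
Putting it together: 10-bromo-2-chlorododecan-6-ol.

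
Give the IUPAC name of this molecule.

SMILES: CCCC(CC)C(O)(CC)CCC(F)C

5,6-diethyl-2-fluorononan-5-ol

The longest chain bearing the –OH group is 9 carbons long (nonane).
The highest-priority functional group is an alcohol (–OH), so the name ends in -ol.
Number the chain so that the substituent locant set {2,5,6} is lower than {4,5,8} at the first point of difference.
This places the hydroxyl at C-5; ethyl groups at C-5 and C-6; a fluoro group at C-2.
Substituent prefixes are cited in alphabetical order (multiplying prefixes like di-/tri- are ignored for ordering).
Assembling the pieces gives 5,6-diethyl-2-fluorononan-5-ol.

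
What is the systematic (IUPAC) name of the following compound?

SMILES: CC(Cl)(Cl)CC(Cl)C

The parent chain contains 5 carbons (pentane).
Choose the numbering such that the substituent locant set {2,2,4} is lower than {2,4,4} at the first point of difference.
This places chloro groups at C-2 (×2) and C-4.
The name is 2,2,4-trichloropentane.

2,2,4-trichloropentane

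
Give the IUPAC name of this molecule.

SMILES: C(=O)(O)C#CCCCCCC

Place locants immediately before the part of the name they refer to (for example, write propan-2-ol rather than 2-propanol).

Counting along the main chain through the –COOH group and the multiple bond gives 9 carbons: the parent is nonane.
A carboxylic acid (terminal –COOH) is the principal characteristic group, giving the suffix -oic acid.
A C≡C triple bond in the chain gives the infix -yne-.
The numbering direction is chosen so that the carboxylic acid carbon is C-1 by definition.
That gives the triple bond between C-2 and C-3.
The name is non-2-ynoic acid.

non-2-ynoic acid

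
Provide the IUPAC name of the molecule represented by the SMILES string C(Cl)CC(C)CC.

1-chloro-3-methylpentane

The parent chain contains 5 carbons (pentane).
The numbering direction is chosen so that the substituent locant set {1,3} is lower than {3,5} at the first point of difference.
That gives a chloro group at C-1; a methyl group at C-3.
Prefixes are listed alphabetically: chloro, methyl.
Assembling the pieces gives 1-chloro-3-methylpentane.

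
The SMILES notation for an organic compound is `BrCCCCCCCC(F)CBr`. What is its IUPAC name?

The longest carbon chain is 9 atoms: the parent is nonane.
Number the chain so that the substituent locant set {1,2,9} is lower than {1,8,9} at the first point of difference.
That gives bromo groups at C-1 and C-9; a fluoro group at C-2.
Prefixes are listed alphabetically: bromo, fluoro.
Putting it together: 1,9-dibromo-2-fluorononane.

1,9-dibromo-2-fluorononane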